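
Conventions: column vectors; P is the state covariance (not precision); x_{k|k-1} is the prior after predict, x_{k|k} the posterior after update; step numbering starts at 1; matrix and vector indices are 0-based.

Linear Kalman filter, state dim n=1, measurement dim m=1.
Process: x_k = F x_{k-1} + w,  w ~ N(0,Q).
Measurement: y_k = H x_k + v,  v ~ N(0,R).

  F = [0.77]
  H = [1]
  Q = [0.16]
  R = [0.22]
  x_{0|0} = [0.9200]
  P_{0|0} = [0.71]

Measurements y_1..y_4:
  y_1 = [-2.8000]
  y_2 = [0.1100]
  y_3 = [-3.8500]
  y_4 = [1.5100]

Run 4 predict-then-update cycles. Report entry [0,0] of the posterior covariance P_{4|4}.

step 1: x^-=[0.7084]  P^-=[0.5810]  S=[0.8010]  K=[0.7253]  nu=[-3.5084]  x^+=[-1.8363]  P^+=[0.1596]
step 2: x^-=[-1.4140]  P^-=[0.2546]  S=[0.4746]  K=[0.5365]  nu=[1.5240]  x^+=[-0.5964]  P^+=[0.1180]
step 3: x^-=[-0.4592]  P^-=[0.2300]  S=[0.4500]  K=[0.5111]  nu=[-3.3908]  x^+=[-2.1922]  P^+=[0.1124]
step 4: x^-=[-1.6880]  P^-=[0.2267]  S=[0.4467]  K=[0.5075]  nu=[3.1980]  x^+=[-0.0651]  P^+=[0.1116]

P_post[0,0] = 0.1116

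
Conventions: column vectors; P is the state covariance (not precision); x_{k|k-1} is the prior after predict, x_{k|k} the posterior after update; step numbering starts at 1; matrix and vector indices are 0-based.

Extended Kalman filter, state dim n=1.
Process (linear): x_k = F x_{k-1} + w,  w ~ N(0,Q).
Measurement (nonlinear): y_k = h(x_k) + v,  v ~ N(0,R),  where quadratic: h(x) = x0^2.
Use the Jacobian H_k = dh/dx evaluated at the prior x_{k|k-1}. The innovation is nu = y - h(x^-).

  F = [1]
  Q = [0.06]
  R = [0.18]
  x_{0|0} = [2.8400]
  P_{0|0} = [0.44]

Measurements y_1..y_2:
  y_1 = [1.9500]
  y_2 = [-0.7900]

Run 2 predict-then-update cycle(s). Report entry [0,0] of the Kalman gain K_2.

step 1: x^-=[2.8400]  P^-=[0.5000]  H_jac=[5.6800]  S=[16.3112]  K=[0.1741]  nu=[-6.1156]  x^+=[1.7752]  P^+=[0.0055]
step 2: x^-=[1.7752]  P^-=[0.0655]  H_jac=[3.5504]  S=[1.0059]  K=[0.2313]  nu=[-3.9413]  x^+=[0.8637]  P^+=[0.0117]

K[0,0] = 0.2313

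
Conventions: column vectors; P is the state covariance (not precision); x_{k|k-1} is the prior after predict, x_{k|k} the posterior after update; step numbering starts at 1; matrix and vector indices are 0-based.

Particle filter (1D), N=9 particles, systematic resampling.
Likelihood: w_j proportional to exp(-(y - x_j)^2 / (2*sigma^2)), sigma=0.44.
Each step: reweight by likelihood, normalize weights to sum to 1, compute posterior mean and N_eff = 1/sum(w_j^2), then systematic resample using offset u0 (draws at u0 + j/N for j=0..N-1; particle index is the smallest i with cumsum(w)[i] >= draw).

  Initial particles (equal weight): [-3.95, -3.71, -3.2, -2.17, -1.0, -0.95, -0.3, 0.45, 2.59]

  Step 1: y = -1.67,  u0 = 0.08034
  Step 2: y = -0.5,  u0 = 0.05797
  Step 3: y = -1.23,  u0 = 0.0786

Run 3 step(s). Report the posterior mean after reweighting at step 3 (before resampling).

post_mean = -0.9786

step 1: w=[0.0000, 0.0000, 0.0021, 0.4722, 0.2825, 0.2361, 0.0071, 0.0000, 0.0000]  mean=-1.5404  Neff=2.7890  idx=[3, 3, 3, 3, 4, 4, 4, 5, 5]
step 2: w=[0.0003, 0.0003, 0.0003, 0.0003, 0.1899, 0.1899, 0.1899, 0.2147, 0.2147]  mean=-0.9798  Neff=4.9924  idx=[4, 4, 5, 6, 6, 7, 7, 8, 8]
step 3: w=[0.1144, 0.1144, 0.1144, 0.1144, 0.1144, 0.1071, 0.1071, 0.1071, 0.1071]  mean=-0.9786  Neff=8.9904  idx=[0, 1, 2, 3, 4, 5, 6, 7, 8]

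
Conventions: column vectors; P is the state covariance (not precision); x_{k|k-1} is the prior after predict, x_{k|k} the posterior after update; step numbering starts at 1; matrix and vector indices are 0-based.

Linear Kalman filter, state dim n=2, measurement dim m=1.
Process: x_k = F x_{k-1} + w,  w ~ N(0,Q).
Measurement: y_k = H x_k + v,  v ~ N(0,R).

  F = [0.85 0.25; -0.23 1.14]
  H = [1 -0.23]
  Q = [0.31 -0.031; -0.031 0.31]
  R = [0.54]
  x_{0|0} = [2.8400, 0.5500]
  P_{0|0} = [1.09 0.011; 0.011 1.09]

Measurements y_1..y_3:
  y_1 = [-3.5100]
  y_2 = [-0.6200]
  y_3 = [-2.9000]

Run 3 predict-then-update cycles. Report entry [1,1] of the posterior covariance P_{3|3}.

P_post[1,1] = 3.0255

step 1: x^-=[2.5515, -0.0262]  P^-=[1.1703 0.0766; 0.0766 1.7785]  S=[1.7692]  K=[0.6516; -0.1879]  nu=[-6.0675]  x^+=[-1.4018, 1.1140]  P^+=[0.4193 0.2932; 0.2932 1.7160]
step 2: x^-=[-0.9130, 1.5924]  P^-=[0.8448 0.6433; 0.6433 2.4085]  S=[1.2163]  K=[0.5729; 0.0735]  nu=[0.6593]  x^+=[-0.5353, 1.6408]  P^+=[0.4456 0.5921; 0.5921 2.4019]
step 3: x^-=[-0.0448, 1.9937]  P^-=[1.0337 1.1062; 1.1062 3.1446]  S=[1.2312]  K=[0.6329; 0.3110]  nu=[-2.3966]  x^+=[-1.5617, 1.2483]  P^+=[0.5405 0.8638; 0.8638 3.0255]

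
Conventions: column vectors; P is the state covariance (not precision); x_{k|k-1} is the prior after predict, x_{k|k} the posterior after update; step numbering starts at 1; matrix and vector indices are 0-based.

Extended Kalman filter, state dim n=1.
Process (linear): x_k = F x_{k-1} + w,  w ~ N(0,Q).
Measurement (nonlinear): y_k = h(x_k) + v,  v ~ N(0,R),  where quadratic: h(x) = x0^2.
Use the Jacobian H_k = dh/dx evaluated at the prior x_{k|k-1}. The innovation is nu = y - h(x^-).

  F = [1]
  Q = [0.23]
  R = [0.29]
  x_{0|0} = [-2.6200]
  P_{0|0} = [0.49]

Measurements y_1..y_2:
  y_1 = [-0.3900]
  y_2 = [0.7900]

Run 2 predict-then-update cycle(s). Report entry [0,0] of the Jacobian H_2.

step 1: x^-=[-2.6200]  P^-=[0.7200]  H_jac=[-5.2400]  S=[20.0595]  K=[-0.1881]  nu=[-7.2544]  x^+=[-1.2556]  P^+=[0.0104]
step 2: x^-=[-1.2556]  P^-=[0.2404]  H_jac=[-2.5112]  S=[1.8060]  K=[-0.3343]  nu=[-0.7865]  x^+=[-0.9927]  P^+=[0.0386]

H_jac[0,0] = -2.5112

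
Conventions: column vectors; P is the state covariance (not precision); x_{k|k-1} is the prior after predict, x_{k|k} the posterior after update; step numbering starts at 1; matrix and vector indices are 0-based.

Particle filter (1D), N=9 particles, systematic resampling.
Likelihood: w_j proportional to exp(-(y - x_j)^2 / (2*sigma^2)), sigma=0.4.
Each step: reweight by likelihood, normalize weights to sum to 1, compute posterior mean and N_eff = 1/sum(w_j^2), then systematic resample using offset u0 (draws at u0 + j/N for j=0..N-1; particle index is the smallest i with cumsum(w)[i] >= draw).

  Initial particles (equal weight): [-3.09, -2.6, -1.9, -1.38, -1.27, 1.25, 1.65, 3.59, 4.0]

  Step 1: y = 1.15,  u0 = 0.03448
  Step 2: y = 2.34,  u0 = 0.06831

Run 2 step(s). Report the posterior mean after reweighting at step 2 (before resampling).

step 1: w=[0.0000, 0.0000, 0.0000, 0.0000, 0.0000, 0.6792, 0.3208, 0.0000, 0.0000]  mean=1.3783  Neff=1.7724  idx=[5, 5, 5, 5, 5, 5, 6, 6, 6]
step 2: w=[0.0296, 0.0296, 0.0296, 0.0296, 0.0296, 0.0296, 0.2741, 0.2741, 0.2741]  mean=1.5789  Neff=4.3357  idx=[2, 6, 6, 6, 7, 7, 8, 8, 8]

post_mean = 1.5789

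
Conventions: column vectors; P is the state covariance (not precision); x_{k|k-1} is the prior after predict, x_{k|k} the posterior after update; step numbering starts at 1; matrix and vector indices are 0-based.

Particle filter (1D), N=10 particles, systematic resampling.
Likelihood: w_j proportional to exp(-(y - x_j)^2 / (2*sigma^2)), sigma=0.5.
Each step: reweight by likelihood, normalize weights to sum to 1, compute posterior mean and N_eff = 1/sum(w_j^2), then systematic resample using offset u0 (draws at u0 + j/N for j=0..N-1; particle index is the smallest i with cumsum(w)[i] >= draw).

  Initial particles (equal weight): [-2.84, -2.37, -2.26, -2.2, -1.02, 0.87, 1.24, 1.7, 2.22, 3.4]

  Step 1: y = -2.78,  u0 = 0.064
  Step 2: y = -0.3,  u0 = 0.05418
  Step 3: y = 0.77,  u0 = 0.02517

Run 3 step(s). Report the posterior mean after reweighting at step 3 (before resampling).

step 1: w=[0.3543, 0.2550, 0.2078, 0.1821, 0.0007, 0.0000, 0.0000, 0.0000, 0.0000, 0.0000]  mean=-2.4817  Neff=3.7462  idx=[0, 0, 0, 1, 1, 1, 2, 2, 3, 3]
step 2: w=[0.0008, 0.0008, 0.0008, 0.0641, 0.0641, 0.0641, 0.1555, 0.1555, 0.2471, 0.2471]  mean=-2.2530  Neff=5.4699  idx=[3, 5, 6, 7, 7, 8, 8, 9, 9, 9]
step 3: w=[0.0187, 0.0187, 0.0725, 0.0725, 0.0725, 0.1490, 0.1490, 0.1490, 0.1490, 0.1490]  mean=-2.2194  Neff=7.8428  idx=[1, 3, 4, 5, 6, 6, 7, 8, 8, 9]

post_mean = -2.2194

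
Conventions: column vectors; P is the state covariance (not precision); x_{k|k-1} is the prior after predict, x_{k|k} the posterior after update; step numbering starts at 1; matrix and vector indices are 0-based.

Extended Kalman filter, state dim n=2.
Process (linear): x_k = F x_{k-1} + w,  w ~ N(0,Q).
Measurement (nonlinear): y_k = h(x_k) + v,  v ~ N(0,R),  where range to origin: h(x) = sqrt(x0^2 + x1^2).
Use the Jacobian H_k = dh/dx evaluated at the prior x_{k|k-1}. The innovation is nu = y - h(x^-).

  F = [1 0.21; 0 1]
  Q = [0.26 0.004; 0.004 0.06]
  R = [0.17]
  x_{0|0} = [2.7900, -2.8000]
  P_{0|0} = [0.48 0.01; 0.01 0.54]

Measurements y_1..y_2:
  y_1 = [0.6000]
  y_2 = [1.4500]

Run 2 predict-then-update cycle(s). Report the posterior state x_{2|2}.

x_post = [0.3541, -1.3146]

step 1: x^-=[2.2020, -2.8000]  P^-=[0.7680 0.1274; 0.1274 0.6000]  H_jac=[0.6182 -0.7860]  S=[0.7104]  K=[0.5273; -0.5530]  nu=[-2.9621]  x^+=[0.6399, -1.1618]  P^+=[0.5705 0.3346; 0.3346 0.3827]
step 2: x^-=[0.3960, -1.1618]  P^-=[0.9879 0.4190; 0.4190 0.4427]  H_jac=[0.3226 -0.9465]  S=[0.4136]  K=[-0.1883; -0.6864]  nu=[0.2225]  x^+=[0.3541, -1.3146]  P^+=[0.9732 0.3655; 0.3655 0.2478]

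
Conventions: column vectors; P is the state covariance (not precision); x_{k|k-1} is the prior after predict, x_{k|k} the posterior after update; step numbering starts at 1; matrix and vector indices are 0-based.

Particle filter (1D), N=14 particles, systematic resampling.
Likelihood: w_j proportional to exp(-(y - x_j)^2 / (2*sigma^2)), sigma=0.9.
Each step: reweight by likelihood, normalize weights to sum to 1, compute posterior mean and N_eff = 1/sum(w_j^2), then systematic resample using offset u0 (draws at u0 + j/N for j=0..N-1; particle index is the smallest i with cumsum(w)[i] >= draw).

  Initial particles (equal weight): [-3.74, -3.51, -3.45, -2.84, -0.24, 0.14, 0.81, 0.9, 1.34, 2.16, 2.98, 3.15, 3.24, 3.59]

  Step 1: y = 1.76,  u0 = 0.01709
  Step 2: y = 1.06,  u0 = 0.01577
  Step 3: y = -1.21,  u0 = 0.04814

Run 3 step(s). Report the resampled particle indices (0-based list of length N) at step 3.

resampled_idx = [0, 0, 0, 0, 0, 0, 0, 1, 2, 3, 4, 5, 6, 10]

step 1: w=[0.0000, 0.0000, 0.0000, 0.0000, 0.0193, 0.0452, 0.1308, 0.1446, 0.2048, 0.2069, 0.0911, 0.0693, 0.0591, 0.0289]  mean=1.7440  Neff=7.0121  idx=[4, 6, 6, 7, 7, 8, 8, 8, 9, 9, 9, 10, 11, 12]
step 2: w=[0.0403, 0.1100, 0.1100, 0.1125, 0.1125, 0.1089, 0.1089, 0.1089, 0.0542, 0.0542, 0.0542, 0.0117, 0.0077, 0.0061]  mean=1.2388  Neff=10.4440  idx=[0, 1, 2, 2, 3, 4, 4, 5, 5, 6, 7, 7, 9, 10]
step 3: w=[0.5154, 0.0742, 0.0742, 0.0742, 0.0590, 0.0590, 0.0590, 0.0166, 0.0166, 0.0166, 0.0166, 0.0166, 0.0008, 0.0008]  mean=0.3311  Neff=3.4009  idx=[0, 0, 0, 0, 0, 0, 0, 1, 2, 3, 4, 5, 6, 10]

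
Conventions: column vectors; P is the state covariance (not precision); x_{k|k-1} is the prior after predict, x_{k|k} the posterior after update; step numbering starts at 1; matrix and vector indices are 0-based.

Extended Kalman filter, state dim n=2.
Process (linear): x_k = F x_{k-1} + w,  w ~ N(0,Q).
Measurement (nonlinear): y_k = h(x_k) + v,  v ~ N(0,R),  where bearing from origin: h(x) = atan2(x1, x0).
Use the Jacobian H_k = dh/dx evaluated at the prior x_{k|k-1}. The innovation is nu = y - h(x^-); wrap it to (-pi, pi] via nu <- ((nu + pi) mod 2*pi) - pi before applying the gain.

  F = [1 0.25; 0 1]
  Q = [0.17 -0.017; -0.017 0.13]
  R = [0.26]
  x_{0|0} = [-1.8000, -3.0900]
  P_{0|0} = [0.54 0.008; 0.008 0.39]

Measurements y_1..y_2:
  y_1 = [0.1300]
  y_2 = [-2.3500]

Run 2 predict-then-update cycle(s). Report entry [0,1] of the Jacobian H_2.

H_jac[0,1] = -0.1279

step 1: x^-=[-2.5725, -3.0900]  P^-=[0.7384 0.0885; 0.0885 0.5200]  H_jac=[0.1911 -0.1591]  S=[0.2948]  K=[0.4310; -0.2233]  nu=[2.3951]  x^+=[-1.5401, -3.6249]  P^+=[0.6836 0.1169; 0.1169 0.5053]
step 2: x^-=[-2.4464, -3.6249]  P^-=[0.9436 0.2262; 0.2262 0.6353]  H_jac=[0.1895 -0.1279]  S=[0.2933]  K=[0.5111; -0.1309]  nu=[-0.1855]  x^+=[-2.5412, -3.6006]  P^+=[0.8670 0.2458; 0.2458 0.6303]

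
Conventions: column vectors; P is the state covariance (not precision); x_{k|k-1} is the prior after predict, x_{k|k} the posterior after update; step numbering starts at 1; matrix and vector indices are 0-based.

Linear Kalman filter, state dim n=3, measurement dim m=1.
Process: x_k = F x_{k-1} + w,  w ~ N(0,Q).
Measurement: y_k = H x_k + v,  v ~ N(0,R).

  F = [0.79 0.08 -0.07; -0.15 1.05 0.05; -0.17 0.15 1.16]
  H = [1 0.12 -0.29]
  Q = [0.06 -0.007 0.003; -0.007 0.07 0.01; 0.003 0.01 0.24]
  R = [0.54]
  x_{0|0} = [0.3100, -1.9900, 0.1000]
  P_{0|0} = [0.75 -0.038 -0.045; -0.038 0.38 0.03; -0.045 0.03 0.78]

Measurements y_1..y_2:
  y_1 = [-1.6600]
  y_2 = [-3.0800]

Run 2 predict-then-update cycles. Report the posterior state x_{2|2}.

x_post = [-1.2077, -1.8388, 1.5159]

step 1: x^-=[0.0787, -2.1310, -0.2352]  P^-=[0.5342 -0.1021 -0.1998; -0.1021 0.5236 0.1868; -0.1998 0.1868 1.3499]  S=[1.2736]  K=[0.4553; -0.0734; -0.4466]  nu=[-1.5512]  x^+=[-0.6275, -2.0172, 0.4576]  P^+=[0.2702 -0.0595 0.0592; -0.0595 0.5167 0.1451; 0.0592 0.1451 1.0958]
step 2: x^-=[-0.6892, -2.0010, 0.3349]  P^-=[0.2216 -0.0552 -0.0554; -0.0552 0.6816 0.3408; -0.0554 0.3408 1.7642]  S=[0.9149]  K=[0.2525; -0.0790; -0.5751]  nu=[-2.0536]  x^+=[-1.2077, -1.8388, 1.5159]  P^+=[0.1633 -0.0370 0.0774; -0.0370 0.6759 0.2992; 0.0774 0.2992 1.4616]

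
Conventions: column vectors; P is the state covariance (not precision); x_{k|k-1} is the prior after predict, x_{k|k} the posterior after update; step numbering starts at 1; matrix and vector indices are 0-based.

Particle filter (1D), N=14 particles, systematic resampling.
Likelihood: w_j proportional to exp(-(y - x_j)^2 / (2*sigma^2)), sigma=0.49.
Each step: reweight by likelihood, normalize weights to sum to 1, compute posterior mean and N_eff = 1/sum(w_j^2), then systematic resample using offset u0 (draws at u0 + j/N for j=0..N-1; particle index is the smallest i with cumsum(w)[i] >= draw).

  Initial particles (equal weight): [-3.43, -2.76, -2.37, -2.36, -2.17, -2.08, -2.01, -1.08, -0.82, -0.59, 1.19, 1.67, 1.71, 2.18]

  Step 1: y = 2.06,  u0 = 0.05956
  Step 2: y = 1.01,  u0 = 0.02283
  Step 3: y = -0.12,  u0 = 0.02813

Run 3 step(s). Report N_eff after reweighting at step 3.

step 1: w=[0.0000, 0.0000, 0.0000, 0.0000, 0.0000, 0.0000, 0.0000, 0.0000, 0.0000, 0.0000, 0.0771, 0.2718, 0.2891, 0.3620]  mean=1.8292  Neff=3.3963  idx=[10, 11, 11, 11, 11, 12, 12, 12, 12, 13, 13, 13, 13, 13]
step 2: w=[0.2184, 0.0943, 0.0943, 0.0943, 0.0943, 0.0842, 0.0842, 0.0842, 0.0842, 0.0135, 0.0135, 0.0135, 0.0135, 0.0135]  mean=1.6131  Neff=8.8850  idx=[0, 0, 0, 1, 1, 2, 3, 4, 4, 5, 6, 7, 8, 10]
step 3: w=[0.2937, 0.2937, 0.2937, 0.0132, 0.0132, 0.0132, 0.0132, 0.0132, 0.0132, 0.0098, 0.0098, 0.0098, 0.0098, 0.0002]  mean=1.2487  Neff=3.8426  idx=[0, 0, 0, 0, 1, 1, 1, 1, 2, 2, 2, 2, 3, 8]

N_eff = 3.8426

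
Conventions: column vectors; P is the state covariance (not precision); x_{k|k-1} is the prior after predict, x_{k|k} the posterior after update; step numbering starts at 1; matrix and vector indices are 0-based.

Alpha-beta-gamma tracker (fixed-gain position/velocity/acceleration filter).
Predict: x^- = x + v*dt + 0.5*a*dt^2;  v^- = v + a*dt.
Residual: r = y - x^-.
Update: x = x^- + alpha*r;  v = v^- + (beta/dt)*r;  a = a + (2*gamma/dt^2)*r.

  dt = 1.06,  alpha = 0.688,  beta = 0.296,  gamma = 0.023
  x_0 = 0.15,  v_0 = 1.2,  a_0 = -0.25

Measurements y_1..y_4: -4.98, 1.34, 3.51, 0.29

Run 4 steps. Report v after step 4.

step 1: x_pred=1.2815  r=-6.2616  x^+=-3.0264  v^+=-0.8135  a^+=-0.5063
step 2: x_pred=-4.1732  r=5.5132  x^+=-0.3801  v^+=0.1893  a^+=-0.2806
step 3: x_pred=-0.3371  r=3.8471  x^+=2.3097  v^+=0.9661  a^+=-0.1231
step 4: x_pred=3.2646  r=-2.9746  x^+=1.2181  v^+=0.0049  a^+=-0.2449

v_post = 0.0049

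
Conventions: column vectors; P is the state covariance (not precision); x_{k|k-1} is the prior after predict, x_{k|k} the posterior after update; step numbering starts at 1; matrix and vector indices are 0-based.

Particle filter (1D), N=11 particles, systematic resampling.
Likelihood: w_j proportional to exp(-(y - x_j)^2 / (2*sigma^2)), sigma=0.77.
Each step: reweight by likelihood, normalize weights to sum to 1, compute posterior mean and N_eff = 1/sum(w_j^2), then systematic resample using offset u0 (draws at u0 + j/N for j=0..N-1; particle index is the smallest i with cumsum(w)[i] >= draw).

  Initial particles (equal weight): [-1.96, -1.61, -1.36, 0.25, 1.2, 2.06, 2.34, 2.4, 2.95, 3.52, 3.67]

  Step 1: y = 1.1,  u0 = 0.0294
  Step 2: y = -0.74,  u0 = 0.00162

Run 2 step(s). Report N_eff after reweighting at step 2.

step 1: w=[0.0001, 0.0008, 0.0024, 0.2104, 0.3837, 0.1779, 0.1058, 0.0931, 0.0216, 0.0028, 0.0015]  mean=1.4245  Neff=4.1069  idx=[3, 3, 3, 4, 4, 4, 4, 5, 5, 6, 7]
step 2: w=[0.2950, 0.2950, 0.2950, 0.0282, 0.0282, 0.0282, 0.0282, 0.0009, 0.0009, 0.0002, 0.0002]  mean=0.3613  Neff=3.7844  idx=[0, 0, 0, 0, 1, 1, 1, 2, 2, 2, 3]

N_eff = 3.7844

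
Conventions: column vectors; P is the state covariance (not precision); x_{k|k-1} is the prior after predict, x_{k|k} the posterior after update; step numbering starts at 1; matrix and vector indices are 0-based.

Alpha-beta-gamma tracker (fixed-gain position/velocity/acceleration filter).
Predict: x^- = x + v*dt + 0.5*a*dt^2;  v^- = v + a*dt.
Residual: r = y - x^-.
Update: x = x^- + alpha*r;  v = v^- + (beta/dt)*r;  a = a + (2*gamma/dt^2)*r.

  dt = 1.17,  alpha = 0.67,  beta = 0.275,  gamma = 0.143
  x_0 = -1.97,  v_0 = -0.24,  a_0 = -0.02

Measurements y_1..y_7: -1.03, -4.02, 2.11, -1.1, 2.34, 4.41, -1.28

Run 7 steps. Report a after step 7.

step 1: x_pred=-2.2645  r=1.2345  x^+=-1.4374  v^+=0.0268  a^+=0.2379
step 2: x_pred=-1.2432  r=-2.7768  x^+=-3.1037  v^+=-0.3475  a^+=-0.3422
step 3: x_pred=-3.7445  r=5.8545  x^+=0.1780  v^+=0.6281  a^+=0.8809
step 4: x_pred=1.5159  r=-2.6159  x^+=-0.2368  v^+=1.0440  a^+=0.3344
step 5: x_pred=1.2136  r=1.1264  x^+=1.9683  v^+=1.7000  a^+=0.5698
step 6: x_pred=4.3473  r=0.0627  x^+=4.3893  v^+=2.3814  a^+=0.5829
step 7: x_pred=7.5744  r=-8.8544  x^+=1.6420  v^+=0.9821  a^+=-1.2671

a_post = -1.2671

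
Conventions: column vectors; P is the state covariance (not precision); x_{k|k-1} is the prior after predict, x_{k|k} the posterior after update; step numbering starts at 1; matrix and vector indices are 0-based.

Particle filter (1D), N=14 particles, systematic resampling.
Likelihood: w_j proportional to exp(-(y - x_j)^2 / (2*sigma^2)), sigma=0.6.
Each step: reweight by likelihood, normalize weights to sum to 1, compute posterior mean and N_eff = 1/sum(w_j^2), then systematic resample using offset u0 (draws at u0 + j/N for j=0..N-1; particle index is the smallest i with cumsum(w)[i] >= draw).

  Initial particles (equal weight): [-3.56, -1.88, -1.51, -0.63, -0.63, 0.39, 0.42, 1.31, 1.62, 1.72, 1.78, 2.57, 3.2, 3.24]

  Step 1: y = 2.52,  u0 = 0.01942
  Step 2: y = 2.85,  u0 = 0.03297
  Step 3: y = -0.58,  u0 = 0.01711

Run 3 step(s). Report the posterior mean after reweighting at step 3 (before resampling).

post_mean = 1.7490

step 1: w=[0.0000, 0.0000, 0.0000, 0.0000, 0.0000, 0.0005, 0.0007, 0.0391, 0.0970, 0.1228, 0.1396, 0.2977, 0.1572, 0.1454]  mean=2.4077  Neff=5.5561  idx=[7, 8, 9, 9, 10, 10, 11, 11, 11, 11, 12, 12, 13, 13]
step 2: w=[0.0048, 0.0157, 0.0218, 0.0218, 0.0261, 0.0261, 0.1150, 0.1150, 0.1150, 0.1150, 0.1081, 0.1081, 0.1038, 0.1038]  mean=2.7462  Neff=9.9609  idx=[2, 5, 6, 7, 7, 8, 9, 9, 10, 10, 11, 12, 12, 13]
step 3: w=[0.5925, 0.4018, 0.0010, 0.0010, 0.0010, 0.0010, 0.0010, 0.0010, 0.0000, 0.0000, 0.0000, 0.0000, 0.0000, 0.0000]  mean=1.7490  Neff=1.9513  idx=[0, 0, 0, 0, 0, 0, 0, 0, 0, 1, 1, 1, 1, 1]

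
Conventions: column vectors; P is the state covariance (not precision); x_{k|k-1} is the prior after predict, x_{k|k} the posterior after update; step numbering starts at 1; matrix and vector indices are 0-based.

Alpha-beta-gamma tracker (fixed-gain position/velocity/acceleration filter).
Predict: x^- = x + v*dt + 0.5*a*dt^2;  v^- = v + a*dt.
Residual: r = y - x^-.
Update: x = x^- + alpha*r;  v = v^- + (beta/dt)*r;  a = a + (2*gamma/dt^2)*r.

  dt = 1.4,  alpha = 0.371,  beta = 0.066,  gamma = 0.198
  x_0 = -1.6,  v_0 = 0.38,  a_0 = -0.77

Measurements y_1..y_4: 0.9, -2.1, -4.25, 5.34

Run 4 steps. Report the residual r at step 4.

resid = 11.3520

step 1: x_pred=-1.8226  r=2.7226  x^+=-0.8125  v^+=-0.5696  a^+=-0.2199
step 2: x_pred=-1.8255  r=-0.2745  x^+=-1.9274  v^+=-0.8905  a^+=-0.2754
step 3: x_pred=-3.4439  r=-0.8061  x^+=-3.7430  v^+=-1.3140  a^+=-0.4382
step 4: x_pred=-6.0120  r=11.3520  x^+=-1.8004  v^+=-1.3924  a^+=1.8553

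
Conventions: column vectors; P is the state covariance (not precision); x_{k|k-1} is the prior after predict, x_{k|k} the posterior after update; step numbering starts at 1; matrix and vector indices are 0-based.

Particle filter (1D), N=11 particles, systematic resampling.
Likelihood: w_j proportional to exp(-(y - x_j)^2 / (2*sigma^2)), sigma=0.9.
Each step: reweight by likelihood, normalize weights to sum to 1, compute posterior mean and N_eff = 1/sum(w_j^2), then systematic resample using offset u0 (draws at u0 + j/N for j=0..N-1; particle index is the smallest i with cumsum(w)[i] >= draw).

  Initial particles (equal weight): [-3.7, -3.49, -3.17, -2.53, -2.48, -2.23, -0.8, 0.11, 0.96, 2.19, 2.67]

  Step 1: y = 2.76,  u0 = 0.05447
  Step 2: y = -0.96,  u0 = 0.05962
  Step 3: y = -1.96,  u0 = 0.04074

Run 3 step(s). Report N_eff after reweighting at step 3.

step 1: w=[0.0000, 0.0000, 0.0000, 0.0000, 0.0000, 0.0000, 0.0002, 0.0067, 0.0690, 0.4170, 0.5071]  mean=2.3341  Neff=2.2942  idx=[8, 9, 9, 9, 9, 10, 10, 10, 10, 10, 10]
step 2: w=[0.9072, 0.0193, 0.0193, 0.0193, 0.0193, 0.0026, 0.0026, 0.0026, 0.0026, 0.0026, 0.0026]  mean=1.0816  Neff=1.2128  idx=[0, 0, 0, 0, 0, 0, 0, 0, 0, 0, 4]
step 3: w=[0.1000, 0.1000, 0.1000, 0.1000, 0.1000, 0.1000, 0.1000, 0.1000, 0.1000, 0.1000, 0.0005]  mean=0.9606  Neff=10.0093  idx=[0, 1, 2, 3, 4, 4, 5, 6, 7, 8, 9]

N_eff = 10.0093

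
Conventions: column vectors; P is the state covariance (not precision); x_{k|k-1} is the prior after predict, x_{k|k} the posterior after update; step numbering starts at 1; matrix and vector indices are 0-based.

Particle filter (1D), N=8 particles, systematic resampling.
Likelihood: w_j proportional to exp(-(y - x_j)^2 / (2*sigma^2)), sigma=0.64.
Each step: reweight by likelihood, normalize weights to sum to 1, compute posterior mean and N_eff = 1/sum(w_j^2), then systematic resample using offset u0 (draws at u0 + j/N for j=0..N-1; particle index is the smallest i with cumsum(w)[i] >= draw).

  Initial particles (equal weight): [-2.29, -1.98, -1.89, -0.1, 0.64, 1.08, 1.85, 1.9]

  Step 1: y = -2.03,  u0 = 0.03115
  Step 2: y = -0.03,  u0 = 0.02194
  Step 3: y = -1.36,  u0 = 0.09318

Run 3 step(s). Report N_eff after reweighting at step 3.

N_eff = 7.7542

step 1: w=[0.3170, 0.3432, 0.3361, 0.0036, 0.0001, 0.0000, 0.0000, 0.0000]  mean=-2.0410  Neff=3.0189  idx=[0, 0, 0, 1, 1, 1, 2, 2]
step 2: w=[0.0306, 0.0306, 0.0306, 0.1504, 0.1504, 0.1504, 0.2286, 0.2286]  mean=-1.9673  Neff=5.7099  idx=[0, 3, 4, 5, 5, 6, 7, 7]
step 3: w=[0.0699, 0.1256, 0.1256, 0.1256, 0.1256, 0.1425, 0.1425, 0.1425]  mean=-1.9632  Neff=7.7542  idx=[1, 2, 3, 4, 5, 6, 6, 7]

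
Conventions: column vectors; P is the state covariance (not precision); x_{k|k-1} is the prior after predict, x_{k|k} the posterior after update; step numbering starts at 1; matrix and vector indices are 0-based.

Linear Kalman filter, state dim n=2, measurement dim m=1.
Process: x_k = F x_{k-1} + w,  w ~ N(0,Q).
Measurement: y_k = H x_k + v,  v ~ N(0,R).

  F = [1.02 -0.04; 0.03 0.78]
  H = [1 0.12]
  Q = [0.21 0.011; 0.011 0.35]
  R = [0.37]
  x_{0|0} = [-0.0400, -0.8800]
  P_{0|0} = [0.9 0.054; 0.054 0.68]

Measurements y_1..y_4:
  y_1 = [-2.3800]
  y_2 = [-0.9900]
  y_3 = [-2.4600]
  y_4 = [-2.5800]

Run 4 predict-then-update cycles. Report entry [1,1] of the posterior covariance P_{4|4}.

P_post[1,1] = 0.8524

step 1: x^-=[-0.0056, -0.6876]  P^-=[1.1430 0.0602; 0.0602 0.7670]  S=[1.5385]  K=[0.7476; 0.0990]  nu=[-2.2919]  x^+=[-1.7191, -0.9144]  P^+=[0.2831 -0.0536; -0.0536 0.7520]
step 2: x^-=[-1.7169, -0.7648]  P^-=[0.5101 -0.0464; -0.0464 0.8052]  S=[0.8805]  K=[0.5730; 0.0571]  nu=[0.8187]  x^+=[-1.2478, -0.7181]  P^+=[0.2210 -0.0752; -0.0752 0.8024]
step 3: x^-=[-1.2441, -0.5976]  P^-=[0.4474 -0.0670; -0.0670 0.8349]  S=[0.8133]  K=[0.5402; 0.0408]  nu=[-1.1442]  x^+=[-1.8621, -0.6443]  P^+=[0.2101 -0.0849; -0.0849 0.8335]
step 4: x^-=[-1.8736, -0.5584]  P^-=[0.4368 -0.0760; -0.0760 0.8533]  S=[0.8008]  K=[0.5340; 0.0329]  nu=[-0.6394]  x^+=[-2.2151, -0.5794]  P^+=[0.2084 -0.0901; -0.0901 0.8524]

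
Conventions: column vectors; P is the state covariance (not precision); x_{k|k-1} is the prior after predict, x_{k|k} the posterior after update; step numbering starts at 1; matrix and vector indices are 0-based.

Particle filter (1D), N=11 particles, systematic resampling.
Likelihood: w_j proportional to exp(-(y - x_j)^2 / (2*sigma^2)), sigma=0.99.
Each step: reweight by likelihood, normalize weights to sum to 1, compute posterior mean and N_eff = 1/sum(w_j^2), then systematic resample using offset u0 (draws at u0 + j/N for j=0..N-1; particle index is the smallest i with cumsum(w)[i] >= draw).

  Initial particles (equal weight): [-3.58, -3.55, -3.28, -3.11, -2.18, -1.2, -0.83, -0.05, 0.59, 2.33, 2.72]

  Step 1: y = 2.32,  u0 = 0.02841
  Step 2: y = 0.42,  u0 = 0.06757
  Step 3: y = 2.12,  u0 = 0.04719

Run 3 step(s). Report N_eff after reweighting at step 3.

step 1: w=[0.0000, 0.0000, 0.0000, 0.0000, 0.0000, 0.0008, 0.0029, 0.0258, 0.0986, 0.4537, 0.4182]  mean=2.2481  Neff=2.5568  idx=[7, 8, 9, 9, 9, 9, 9, 10, 10, 10, 10]
step 2: w=[0.3054, 0.3368, 0.0532, 0.0532, 0.0532, 0.0532, 0.0532, 0.0230, 0.0230, 0.0230, 0.0230]  mean=1.0530  Neff=4.4851  idx=[0, 0, 0, 1, 1, 1, 1, 3, 4, 6, 9]
step 3: w=[0.0172, 0.0172, 0.0172, 0.0577, 0.0577, 0.0577, 0.0577, 0.1863, 0.1863, 0.1863, 0.1586]  mean=1.8670  Neff=6.9706  idx=[2, 4, 6, 7, 7, 8, 8, 9, 9, 10, 10]

N_eff = 6.9706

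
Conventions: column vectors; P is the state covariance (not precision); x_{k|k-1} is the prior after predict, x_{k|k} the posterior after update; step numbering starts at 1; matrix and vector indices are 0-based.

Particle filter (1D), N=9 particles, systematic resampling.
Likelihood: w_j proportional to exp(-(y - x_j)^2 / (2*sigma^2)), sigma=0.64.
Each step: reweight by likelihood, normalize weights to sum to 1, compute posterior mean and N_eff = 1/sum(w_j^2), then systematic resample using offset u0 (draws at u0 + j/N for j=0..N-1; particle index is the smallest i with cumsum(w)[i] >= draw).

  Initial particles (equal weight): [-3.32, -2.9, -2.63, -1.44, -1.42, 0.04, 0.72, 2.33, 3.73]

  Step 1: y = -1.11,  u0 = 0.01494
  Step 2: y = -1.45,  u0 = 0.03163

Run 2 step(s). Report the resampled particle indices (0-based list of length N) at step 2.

resampled_idx = [1, 1, 2, 3, 4, 5, 5, 6, 7]

step 1: w=[0.0012, 0.0097, 0.0289, 0.4244, 0.4311, 0.0965, 0.0081, 0.0000, 0.0000]  mean=-1.3219  Neff=2.6574  idx=[2, 3, 3, 3, 3, 4, 4, 4, 5]
step 2: w=[0.0252, 0.1380, 0.1380, 0.1380, 0.1380, 0.1379, 0.1379, 0.1379, 0.0092]  mean=-1.4482  Neff=7.4673  idx=[1, 1, 2, 3, 4, 5, 5, 6, 7]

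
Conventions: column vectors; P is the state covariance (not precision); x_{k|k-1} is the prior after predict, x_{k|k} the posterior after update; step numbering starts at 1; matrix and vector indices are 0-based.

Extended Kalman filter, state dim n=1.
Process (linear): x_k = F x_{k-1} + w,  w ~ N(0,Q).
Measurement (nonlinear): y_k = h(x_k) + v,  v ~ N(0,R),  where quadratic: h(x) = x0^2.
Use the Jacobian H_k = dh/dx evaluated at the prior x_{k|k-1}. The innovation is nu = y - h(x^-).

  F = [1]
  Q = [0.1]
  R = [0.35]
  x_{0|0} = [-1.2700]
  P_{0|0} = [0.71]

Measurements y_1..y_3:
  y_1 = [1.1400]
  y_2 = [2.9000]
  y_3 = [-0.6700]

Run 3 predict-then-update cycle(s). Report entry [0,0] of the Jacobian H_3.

step 1: x^-=[-1.2700]  P^-=[0.8100]  H_jac=[-2.5400]  S=[5.5758]  K=[-0.3690]  nu=[-0.4729]  x^+=[-1.0955]  P^+=[0.0508]
step 2: x^-=[-1.0955]  P^-=[0.1508]  H_jac=[-2.1910]  S=[1.0741]  K=[-0.3077]  nu=[1.6999]  x^+=[-1.6185]  P^+=[0.0492]
step 3: x^-=[-1.6185]  P^-=[0.1492]  H_jac=[-3.2371]  S=[1.9129]  K=[-0.2524]  nu=[-3.2897]  x^+=[-0.7882]  P^+=[0.0273]

H_jac[0,0] = -3.2371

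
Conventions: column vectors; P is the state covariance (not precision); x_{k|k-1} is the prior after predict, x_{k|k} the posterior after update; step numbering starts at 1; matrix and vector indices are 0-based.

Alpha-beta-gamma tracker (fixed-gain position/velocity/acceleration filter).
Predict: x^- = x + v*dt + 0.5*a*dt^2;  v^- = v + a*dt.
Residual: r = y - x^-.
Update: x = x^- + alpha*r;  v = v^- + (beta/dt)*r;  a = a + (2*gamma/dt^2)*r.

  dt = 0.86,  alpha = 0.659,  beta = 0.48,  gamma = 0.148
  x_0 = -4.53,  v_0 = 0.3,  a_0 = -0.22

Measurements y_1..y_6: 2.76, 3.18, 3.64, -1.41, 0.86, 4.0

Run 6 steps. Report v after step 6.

step 1: x_pred=-4.3534  r=7.1134  x^+=0.3343  v^+=4.0810  a^+=2.6269
step 2: x_pred=4.8155  r=-1.6355  x^+=3.7377  v^+=5.4273  a^+=1.9723
step 3: x_pred=9.1346  r=-5.4946  x^+=5.5137  v^+=4.0568  a^+=-0.2267
step 4: x_pred=8.9187  r=-10.3287  x^+=2.1121  v^+=-1.9030  a^+=-4.3604
step 5: x_pred=-1.1370  r=1.9970  x^+=0.1790  v^+=-4.5383  a^+=-3.5612
step 6: x_pred=-5.0409  r=9.0409  x^+=0.9171  v^+=-2.5549  a^+=0.0571

v_post = -2.5549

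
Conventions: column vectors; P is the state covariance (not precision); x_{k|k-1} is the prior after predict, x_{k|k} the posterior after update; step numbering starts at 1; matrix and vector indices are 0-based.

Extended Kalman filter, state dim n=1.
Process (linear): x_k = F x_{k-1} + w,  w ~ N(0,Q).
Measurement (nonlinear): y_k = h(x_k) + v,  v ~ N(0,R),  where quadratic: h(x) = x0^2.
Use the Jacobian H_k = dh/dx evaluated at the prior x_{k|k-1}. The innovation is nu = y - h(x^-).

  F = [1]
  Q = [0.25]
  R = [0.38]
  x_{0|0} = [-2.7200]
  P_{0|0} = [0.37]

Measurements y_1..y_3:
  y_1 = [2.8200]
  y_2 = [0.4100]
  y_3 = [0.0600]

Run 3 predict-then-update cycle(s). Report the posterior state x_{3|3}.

x_post = [-0.7077]

step 1: x^-=[-2.7200]  P^-=[0.6200]  H_jac=[-5.4400]  S=[18.7280]  K=[-0.1801]  nu=[-4.5784]  x^+=[-1.8955]  P^+=[0.0126]
step 2: x^-=[-1.8955]  P^-=[0.2626]  H_jac=[-3.7909]  S=[4.1536]  K=[-0.2397]  nu=[-3.1828]  x^+=[-1.1327]  P^+=[0.0240]
step 3: x^-=[-1.1327]  P^-=[0.2740]  H_jac=[-2.2654]  S=[1.7863]  K=[-0.3475]  nu=[-1.2230]  x^+=[-0.7077]  P^+=[0.0583]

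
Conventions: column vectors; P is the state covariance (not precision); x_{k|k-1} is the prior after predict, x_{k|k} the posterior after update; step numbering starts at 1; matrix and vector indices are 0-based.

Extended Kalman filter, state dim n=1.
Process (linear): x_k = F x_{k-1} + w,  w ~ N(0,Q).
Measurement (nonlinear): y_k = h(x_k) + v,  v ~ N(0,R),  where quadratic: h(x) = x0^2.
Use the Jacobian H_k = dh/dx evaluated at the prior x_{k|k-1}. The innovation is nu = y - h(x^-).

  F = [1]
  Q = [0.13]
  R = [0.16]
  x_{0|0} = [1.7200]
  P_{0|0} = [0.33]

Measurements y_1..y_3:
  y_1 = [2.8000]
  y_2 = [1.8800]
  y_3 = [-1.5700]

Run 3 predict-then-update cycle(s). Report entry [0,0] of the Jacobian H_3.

step 1: x^-=[1.7200]  P^-=[0.4600]  H_jac=[3.4400]  S=[5.6035]  K=[0.2824]  nu=[-0.1584]  x^+=[1.6753]  P^+=[0.0131]
step 2: x^-=[1.6753]  P^-=[0.1431]  H_jac=[3.3505]  S=[1.7668]  K=[0.2714]  nu=[-0.9265]  x^+=[1.4238]  P^+=[0.0130]
step 3: x^-=[1.4238]  P^-=[0.1430]  H_jac=[2.8476]  S=[1.3192]  K=[0.3086]  nu=[-3.5971]  x^+=[0.3138]  P^+=[0.0173]

H_jac[0,0] = 2.8476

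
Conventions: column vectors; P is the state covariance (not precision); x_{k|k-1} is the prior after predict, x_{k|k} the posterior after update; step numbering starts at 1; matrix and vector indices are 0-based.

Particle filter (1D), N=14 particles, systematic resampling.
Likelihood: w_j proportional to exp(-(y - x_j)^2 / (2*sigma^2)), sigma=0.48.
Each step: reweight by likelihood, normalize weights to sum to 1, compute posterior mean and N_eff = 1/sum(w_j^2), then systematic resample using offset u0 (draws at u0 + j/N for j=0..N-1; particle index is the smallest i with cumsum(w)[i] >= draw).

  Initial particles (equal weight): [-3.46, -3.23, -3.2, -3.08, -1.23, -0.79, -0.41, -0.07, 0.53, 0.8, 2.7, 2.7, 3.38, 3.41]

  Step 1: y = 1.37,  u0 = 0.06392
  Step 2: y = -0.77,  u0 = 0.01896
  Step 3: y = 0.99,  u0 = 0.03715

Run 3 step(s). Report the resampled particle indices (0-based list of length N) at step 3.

resampled_idx = [0, 1, 2, 3, 5, 6, 7, 8, 9, 10, 11, 12, 12, 13]

step 1: w=[0.0000, 0.0000, 0.0000, 0.0000, 0.0000, 0.0001, 0.0013, 0.0145, 0.2824, 0.6451, 0.0281, 0.0281, 0.0002, 0.0002]  mean=0.8171  Neff=2.0091  idx=[8, 8, 8, 8, 9, 9, 9, 9, 9, 9, 9, 9, 9, 11]
step 2: w=[0.1762, 0.1762, 0.1762, 0.1762, 0.0328, 0.0328, 0.0328, 0.0328, 0.0328, 0.0328, 0.0328, 0.0328, 0.0328, 0.0000]  mean=0.6097  Neff=7.4685  idx=[0, 0, 0, 1, 1, 2, 2, 2, 3, 3, 4, 7, 9, 11]
step 3: w=[0.0631, 0.0631, 0.0631, 0.0631, 0.0631, 0.0631, 0.0631, 0.0631, 0.0631, 0.0631, 0.0923, 0.0923, 0.0923, 0.0923]  mean=0.6297  Neff=13.5371  idx=[0, 1, 2, 3, 5, 6, 7, 8, 9, 10, 11, 12, 12, 13]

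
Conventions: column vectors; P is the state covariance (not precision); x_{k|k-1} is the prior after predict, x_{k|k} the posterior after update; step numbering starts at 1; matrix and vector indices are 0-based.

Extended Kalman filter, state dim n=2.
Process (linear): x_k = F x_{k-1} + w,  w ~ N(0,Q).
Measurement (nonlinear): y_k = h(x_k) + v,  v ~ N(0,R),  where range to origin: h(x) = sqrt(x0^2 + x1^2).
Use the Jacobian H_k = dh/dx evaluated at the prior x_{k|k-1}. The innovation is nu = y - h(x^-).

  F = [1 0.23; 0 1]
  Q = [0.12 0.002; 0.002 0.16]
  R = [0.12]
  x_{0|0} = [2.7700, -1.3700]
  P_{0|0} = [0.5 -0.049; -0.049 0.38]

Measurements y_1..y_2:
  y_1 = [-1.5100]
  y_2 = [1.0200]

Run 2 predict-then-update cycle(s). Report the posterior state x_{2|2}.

x_post = [-0.9796, -0.0371]

step 1: x^-=[2.4549, -1.3700]  P^-=[0.6176 0.0404; 0.0404 0.5400]  H_jac=[0.8732 -0.4873]  S=[0.6848]  K=[0.7588; -0.3328]  nu=[-4.3213]  x^+=[-0.8240, 0.0680]  P^+=[0.2233 0.2133; 0.2133 0.4642]
step 2: x^-=[-0.8084, 0.0680]  P^-=[0.4660 0.3221; 0.3221 0.6242]  H_jac=[-0.9965 0.0839]  S=[0.5333]  K=[-0.8201; -0.5037]  nu=[0.2088]  x^+=[-0.9796, -0.0371]  P^+=[0.1073 0.1018; 0.1018 0.4889]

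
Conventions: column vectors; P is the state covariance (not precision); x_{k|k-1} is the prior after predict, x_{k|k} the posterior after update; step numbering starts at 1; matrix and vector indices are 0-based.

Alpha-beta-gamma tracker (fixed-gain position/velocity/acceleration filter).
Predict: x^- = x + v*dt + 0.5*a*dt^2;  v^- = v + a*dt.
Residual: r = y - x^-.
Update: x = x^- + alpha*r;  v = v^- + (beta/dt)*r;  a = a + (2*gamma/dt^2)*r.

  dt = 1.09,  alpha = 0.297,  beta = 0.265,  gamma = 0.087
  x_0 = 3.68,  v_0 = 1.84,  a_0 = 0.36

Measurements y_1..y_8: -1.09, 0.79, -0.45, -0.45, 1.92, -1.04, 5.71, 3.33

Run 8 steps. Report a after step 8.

a_post = 2.8128

step 1: x_pred=5.8995  r=-6.9895  x^+=3.8236  v^+=0.5331  a^+=-0.6636
step 2: x_pred=4.0105  r=-3.2205  x^+=3.0540  v^+=-0.9732  a^+=-1.1353
step 3: x_pred=1.3188  r=-1.7688  x^+=0.7935  v^+=-2.6407  a^+=-1.3943
step 4: x_pred=-2.9131  r=2.4631  x^+=-2.1816  v^+=-3.5616  a^+=-1.0336
step 5: x_pred=-6.6778  r=8.5978  x^+=-4.1242  v^+=-2.5980  a^+=0.2256
step 6: x_pred=-6.8220  r=5.7820  x^+=-5.1047  v^+=-0.9464  a^+=1.0724
step 7: x_pred=-5.4992  r=11.2092  x^+=-2.1701  v^+=2.9477  a^+=2.7140
step 8: x_pred=2.6551  r=0.6749  x^+=2.8556  v^+=6.0700  a^+=2.8128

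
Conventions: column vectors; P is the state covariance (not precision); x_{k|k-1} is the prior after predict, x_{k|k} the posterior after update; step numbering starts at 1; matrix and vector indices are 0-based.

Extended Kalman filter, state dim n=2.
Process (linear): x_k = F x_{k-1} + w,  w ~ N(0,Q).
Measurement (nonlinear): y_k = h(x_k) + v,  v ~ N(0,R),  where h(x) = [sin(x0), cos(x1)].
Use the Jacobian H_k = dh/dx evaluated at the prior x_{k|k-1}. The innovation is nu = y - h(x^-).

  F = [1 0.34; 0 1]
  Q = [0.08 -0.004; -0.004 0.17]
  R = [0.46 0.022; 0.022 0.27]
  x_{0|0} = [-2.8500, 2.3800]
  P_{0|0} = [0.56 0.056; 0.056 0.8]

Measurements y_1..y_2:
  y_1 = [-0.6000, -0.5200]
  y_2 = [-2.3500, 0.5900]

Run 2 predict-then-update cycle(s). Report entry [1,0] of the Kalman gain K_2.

step 1: x^-=[-2.0408, 2.3800]  P^-=[0.7706 0.3240; 0.3240 0.9700]  H_jac=[-0.4529 0.0000; 0.0000 -0.6901]  S=[0.6180 0.1233; 0.1233 0.7319]  K=[-0.5212 -0.2177; -0.0569 -0.9050]  nu=[0.2916, 0.2037]  x^+=[-2.2371, 2.1790]  P^+=[0.5400 0.1018; 0.1018 0.3559]
step 2: x^-=[-1.4963, 2.1790]  P^-=[0.7303 0.2188; 0.2188 0.5259]  H_jac=[0.0745 0.0000; 0.0000 -0.8207]  S=[0.4641 0.0086; 0.0086 0.6242]  K=[0.1226 -0.2894; 0.0480 -0.6921]  nu=[-1.3528, 1.1614]  x^+=[-1.9982, 1.3103]  P^+=[0.6717 0.0919; 0.0919 0.2264]

K[1,0] = 0.0480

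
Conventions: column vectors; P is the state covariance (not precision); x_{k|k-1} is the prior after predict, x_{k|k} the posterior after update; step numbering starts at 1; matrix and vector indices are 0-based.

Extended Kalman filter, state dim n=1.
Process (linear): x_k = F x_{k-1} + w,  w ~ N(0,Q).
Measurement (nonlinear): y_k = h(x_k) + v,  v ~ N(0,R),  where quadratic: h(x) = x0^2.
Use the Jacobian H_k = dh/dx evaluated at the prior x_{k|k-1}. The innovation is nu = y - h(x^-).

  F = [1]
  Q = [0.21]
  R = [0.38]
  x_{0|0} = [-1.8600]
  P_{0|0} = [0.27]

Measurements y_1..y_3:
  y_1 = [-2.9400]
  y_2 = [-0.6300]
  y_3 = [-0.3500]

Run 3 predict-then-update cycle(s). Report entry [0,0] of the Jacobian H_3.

step 1: x^-=[-1.8600]  P^-=[0.4800]  H_jac=[-3.7200]  S=[7.0224]  K=[-0.2543]  nu=[-6.3996]  x^+=[-0.2328]  P^+=[0.0260]
step 2: x^-=[-0.2328]  P^-=[0.2360]  H_jac=[-0.4655]  S=[0.4311]  K=[-0.2548]  nu=[-0.6842]  x^+=[-0.0584]  P^+=[0.2080]
step 3: x^-=[-0.0584]  P^-=[0.4180]  H_jac=[-0.1169]  S=[0.3857]  K=[-0.1267]  nu=[-0.3534]  x^+=[-0.0137]  P^+=[0.4118]

H_jac[0,0] = -0.1169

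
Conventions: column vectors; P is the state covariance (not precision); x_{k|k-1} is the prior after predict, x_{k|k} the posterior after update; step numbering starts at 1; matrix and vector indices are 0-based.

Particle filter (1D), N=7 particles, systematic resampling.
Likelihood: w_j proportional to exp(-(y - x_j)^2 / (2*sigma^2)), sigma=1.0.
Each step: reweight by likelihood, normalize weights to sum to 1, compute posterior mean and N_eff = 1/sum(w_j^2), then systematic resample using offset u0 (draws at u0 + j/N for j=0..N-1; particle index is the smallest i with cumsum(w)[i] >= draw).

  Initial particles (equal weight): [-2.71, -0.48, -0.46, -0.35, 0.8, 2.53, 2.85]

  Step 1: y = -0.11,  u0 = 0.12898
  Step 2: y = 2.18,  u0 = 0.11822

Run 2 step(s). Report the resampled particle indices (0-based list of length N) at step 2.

step 1: w=[0.0095, 0.2605, 0.2624, 0.2711, 0.1844, 0.0086, 0.0035]  mean=-0.1873  Neff=4.0914  idx=[1, 2, 2, 3, 3, 4, 4]
step 2: w=[0.0308, 0.0325, 0.0325, 0.0432, 0.0432, 0.4089, 0.4089]  mean=0.5794  Neff=2.9306  idx=[3, 5, 5, 5, 6, 6, 6]

resampled_idx = [3, 5, 5, 5, 6, 6, 6]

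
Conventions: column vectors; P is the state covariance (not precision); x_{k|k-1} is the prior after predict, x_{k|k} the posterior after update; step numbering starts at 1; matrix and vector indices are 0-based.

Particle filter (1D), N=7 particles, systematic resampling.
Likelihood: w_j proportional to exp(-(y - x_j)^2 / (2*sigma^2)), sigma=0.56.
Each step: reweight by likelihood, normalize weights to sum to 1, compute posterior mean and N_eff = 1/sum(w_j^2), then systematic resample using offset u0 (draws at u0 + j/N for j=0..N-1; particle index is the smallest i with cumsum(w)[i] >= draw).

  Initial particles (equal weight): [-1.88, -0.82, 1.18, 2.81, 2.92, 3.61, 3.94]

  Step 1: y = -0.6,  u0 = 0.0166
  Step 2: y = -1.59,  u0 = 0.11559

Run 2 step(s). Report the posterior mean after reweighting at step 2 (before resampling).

step 1: w=[0.0730, 0.9207, 0.0064, 0.0000, 0.0000, 0.0000, 0.0000]  mean=-0.8846  Neff=1.1723  idx=[0, 1, 1, 1, 1, 1, 1]
step 2: w=[0.2728, 0.1212, 0.1212, 0.1212, 0.1212, 0.1212, 0.1212]  mean=-1.1092  Neff=6.1519  idx=[0, 0, 2, 3, 4, 5, 6]

post_mean = -1.1092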